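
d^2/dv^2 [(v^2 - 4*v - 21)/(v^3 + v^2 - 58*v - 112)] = 2*(v^6 - 12*v^5 + 36*v^4 + 438*v^3 + 1239*v^2 - 4746*v - 34468)/(v^9 + 3*v^8 - 171*v^7 - 683*v^6 + 9246*v^5 + 48732*v^4 - 118504*v^3 - 1092672*v^2 - 2182656*v - 1404928)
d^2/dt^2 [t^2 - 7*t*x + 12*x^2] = 2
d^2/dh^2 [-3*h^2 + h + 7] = -6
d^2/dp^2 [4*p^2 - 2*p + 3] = 8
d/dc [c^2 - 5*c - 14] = 2*c - 5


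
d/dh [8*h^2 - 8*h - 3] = 16*h - 8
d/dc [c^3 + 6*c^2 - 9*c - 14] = 3*c^2 + 12*c - 9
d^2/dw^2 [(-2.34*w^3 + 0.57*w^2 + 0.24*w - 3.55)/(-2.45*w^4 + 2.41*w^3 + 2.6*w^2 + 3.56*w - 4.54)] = (28.0916999999999*w^9 - 20.5285500000001*w^8 + 92.34099*w^7 + 691.375586*w^6 - 1432.803858*w^5 + 307.538724*w^4 + 324.114844*w^3 - 445.907328*w^2 + 702.593724*w + 142.535784)/(14.706125*w^12 - 43.398075*w^11 - 4.12996500000001*w^10 + 14.005979*w^9 + 212.25699*w^8 - 135.680688*w^7 - 152.679278*w^6 - 230.728368*w^5 + 378.420684*w^4 + 57.993556*w^3 + 11.843952*w^2 - 220.131888*w + 93.576664)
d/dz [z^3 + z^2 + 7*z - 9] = 3*z^2 + 2*z + 7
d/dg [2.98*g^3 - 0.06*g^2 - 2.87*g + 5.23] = 8.94*g^2 - 0.12*g - 2.87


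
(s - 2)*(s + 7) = s^2 + 5*s - 14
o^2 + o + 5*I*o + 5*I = (o + 1)*(o + 5*I)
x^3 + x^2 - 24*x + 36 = (x - 3)*(x - 2)*(x + 6)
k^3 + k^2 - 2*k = k*(k - 1)*(k + 2)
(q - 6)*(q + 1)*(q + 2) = q^3 - 3*q^2 - 16*q - 12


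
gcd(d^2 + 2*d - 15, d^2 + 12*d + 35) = d + 5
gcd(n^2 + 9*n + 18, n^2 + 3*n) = n + 3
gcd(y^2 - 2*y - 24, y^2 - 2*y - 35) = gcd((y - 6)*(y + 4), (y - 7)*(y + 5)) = 1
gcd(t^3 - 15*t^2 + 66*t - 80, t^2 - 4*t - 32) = t - 8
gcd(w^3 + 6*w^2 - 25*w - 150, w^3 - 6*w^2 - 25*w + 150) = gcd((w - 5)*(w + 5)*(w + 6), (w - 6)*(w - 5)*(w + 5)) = w^2 - 25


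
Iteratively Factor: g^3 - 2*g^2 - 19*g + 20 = (g - 5)*(g^2 + 3*g - 4) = (g - 5)*(g - 1)*(g + 4)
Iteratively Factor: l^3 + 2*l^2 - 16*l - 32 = (l + 4)*(l^2 - 2*l - 8) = (l + 2)*(l + 4)*(l - 4)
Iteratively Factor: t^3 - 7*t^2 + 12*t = (t)*(t^2 - 7*t + 12) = t*(t - 4)*(t - 3)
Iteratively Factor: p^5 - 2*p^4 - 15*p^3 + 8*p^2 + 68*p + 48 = (p - 3)*(p^4 + p^3 - 12*p^2 - 28*p - 16) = (p - 3)*(p + 1)*(p^3 - 12*p - 16) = (p - 4)*(p - 3)*(p + 1)*(p^2 + 4*p + 4) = (p - 4)*(p - 3)*(p + 1)*(p + 2)*(p + 2)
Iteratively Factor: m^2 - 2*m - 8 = (m + 2)*(m - 4)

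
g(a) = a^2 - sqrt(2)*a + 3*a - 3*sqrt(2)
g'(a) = 2*a - sqrt(2) + 3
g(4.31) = 21.17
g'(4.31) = 10.21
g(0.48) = -3.25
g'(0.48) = 2.55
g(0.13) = -4.02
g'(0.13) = 1.85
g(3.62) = 14.60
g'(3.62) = 8.83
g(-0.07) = -4.35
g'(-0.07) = 1.45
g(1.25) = -0.70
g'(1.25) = 4.09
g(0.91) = -1.97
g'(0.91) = 3.41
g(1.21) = -0.86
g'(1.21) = 4.01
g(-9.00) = 62.49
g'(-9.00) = -16.41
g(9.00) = 91.03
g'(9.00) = 19.59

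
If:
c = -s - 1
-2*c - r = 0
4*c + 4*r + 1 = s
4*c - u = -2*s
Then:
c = 2/3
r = -4/3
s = -5/3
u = -2/3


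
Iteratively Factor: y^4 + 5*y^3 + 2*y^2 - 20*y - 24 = (y + 2)*(y^3 + 3*y^2 - 4*y - 12) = (y - 2)*(y + 2)*(y^2 + 5*y + 6) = (y - 2)*(y + 2)*(y + 3)*(y + 2)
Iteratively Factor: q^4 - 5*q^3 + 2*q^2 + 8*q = (q - 4)*(q^3 - q^2 - 2*q) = (q - 4)*(q - 2)*(q^2 + q) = q*(q - 4)*(q - 2)*(q + 1)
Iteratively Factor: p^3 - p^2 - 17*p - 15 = (p - 5)*(p^2 + 4*p + 3) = (p - 5)*(p + 3)*(p + 1)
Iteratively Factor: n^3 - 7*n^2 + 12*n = (n)*(n^2 - 7*n + 12) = n*(n - 3)*(n - 4)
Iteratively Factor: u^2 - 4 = (u - 2)*(u + 2)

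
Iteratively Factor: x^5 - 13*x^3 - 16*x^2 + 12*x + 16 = (x + 2)*(x^4 - 2*x^3 - 9*x^2 + 2*x + 8) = (x - 1)*(x + 2)*(x^3 - x^2 - 10*x - 8) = (x - 4)*(x - 1)*(x + 2)*(x^2 + 3*x + 2) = (x - 4)*(x - 1)*(x + 2)^2*(x + 1)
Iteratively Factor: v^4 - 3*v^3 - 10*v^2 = (v)*(v^3 - 3*v^2 - 10*v) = v*(v - 5)*(v^2 + 2*v) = v^2*(v - 5)*(v + 2)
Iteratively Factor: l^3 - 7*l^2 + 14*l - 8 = (l - 1)*(l^2 - 6*l + 8) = (l - 2)*(l - 1)*(l - 4)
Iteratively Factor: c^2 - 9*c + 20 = (c - 4)*(c - 5)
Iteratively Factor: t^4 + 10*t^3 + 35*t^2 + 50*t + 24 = (t + 1)*(t^3 + 9*t^2 + 26*t + 24) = (t + 1)*(t + 2)*(t^2 + 7*t + 12) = (t + 1)*(t + 2)*(t + 3)*(t + 4)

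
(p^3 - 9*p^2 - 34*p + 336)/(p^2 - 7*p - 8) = (p^2 - p - 42)/(p + 1)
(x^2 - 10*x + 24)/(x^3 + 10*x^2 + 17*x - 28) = (x^2 - 10*x + 24)/(x^3 + 10*x^2 + 17*x - 28)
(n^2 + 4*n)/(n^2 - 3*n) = (n + 4)/(n - 3)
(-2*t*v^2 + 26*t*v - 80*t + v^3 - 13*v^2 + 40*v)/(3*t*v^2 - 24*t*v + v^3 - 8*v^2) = (-2*t*v + 10*t + v^2 - 5*v)/(v*(3*t + v))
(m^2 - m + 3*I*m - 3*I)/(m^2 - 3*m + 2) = (m + 3*I)/(m - 2)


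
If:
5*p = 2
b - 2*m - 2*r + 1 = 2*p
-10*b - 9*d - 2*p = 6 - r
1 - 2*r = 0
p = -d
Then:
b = -27/100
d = -2/5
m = -107/200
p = 2/5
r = 1/2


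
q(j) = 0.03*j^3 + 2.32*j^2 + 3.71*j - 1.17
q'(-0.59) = 1.00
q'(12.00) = 72.35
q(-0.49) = -2.43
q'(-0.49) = 1.46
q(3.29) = 37.22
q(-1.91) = -0.00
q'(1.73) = 12.01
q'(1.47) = 10.73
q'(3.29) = 19.95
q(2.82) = 28.41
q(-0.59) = -2.56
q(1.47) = 9.39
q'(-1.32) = -2.26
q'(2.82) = 17.51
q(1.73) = 12.35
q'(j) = 0.09*j^2 + 4.64*j + 3.71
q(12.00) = 429.27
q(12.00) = 429.27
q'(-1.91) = -4.82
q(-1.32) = -2.09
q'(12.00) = 72.35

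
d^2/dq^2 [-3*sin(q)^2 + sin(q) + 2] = -sin(q) - 6*cos(2*q)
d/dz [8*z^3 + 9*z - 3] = 24*z^2 + 9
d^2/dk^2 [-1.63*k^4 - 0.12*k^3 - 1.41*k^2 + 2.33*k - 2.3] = -19.56*k^2 - 0.72*k - 2.82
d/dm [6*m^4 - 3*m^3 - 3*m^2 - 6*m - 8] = 24*m^3 - 9*m^2 - 6*m - 6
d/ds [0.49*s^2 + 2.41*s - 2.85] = 0.98*s + 2.41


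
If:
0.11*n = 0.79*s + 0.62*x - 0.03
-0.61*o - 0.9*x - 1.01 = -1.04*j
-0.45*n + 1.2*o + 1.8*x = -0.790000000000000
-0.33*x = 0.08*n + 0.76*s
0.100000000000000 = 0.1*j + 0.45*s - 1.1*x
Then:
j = 0.54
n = -0.20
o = -0.69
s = 0.03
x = -0.03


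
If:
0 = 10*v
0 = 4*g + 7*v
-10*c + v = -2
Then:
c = 1/5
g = 0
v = 0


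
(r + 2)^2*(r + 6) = r^3 + 10*r^2 + 28*r + 24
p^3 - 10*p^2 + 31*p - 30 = (p - 5)*(p - 3)*(p - 2)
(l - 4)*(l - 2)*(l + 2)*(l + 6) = l^4 + 2*l^3 - 28*l^2 - 8*l + 96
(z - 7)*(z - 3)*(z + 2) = z^3 - 8*z^2 + z + 42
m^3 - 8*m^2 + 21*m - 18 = (m - 3)^2*(m - 2)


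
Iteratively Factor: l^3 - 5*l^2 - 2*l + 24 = (l - 4)*(l^2 - l - 6) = (l - 4)*(l + 2)*(l - 3)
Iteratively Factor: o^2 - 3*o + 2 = (o - 1)*(o - 2)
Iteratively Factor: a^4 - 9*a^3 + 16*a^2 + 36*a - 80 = (a - 4)*(a^3 - 5*a^2 - 4*a + 20) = (a - 4)*(a + 2)*(a^2 - 7*a + 10) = (a - 4)*(a - 2)*(a + 2)*(a - 5)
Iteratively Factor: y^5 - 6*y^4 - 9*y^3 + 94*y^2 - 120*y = (y)*(y^4 - 6*y^3 - 9*y^2 + 94*y - 120) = y*(y - 5)*(y^3 - y^2 - 14*y + 24) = y*(y - 5)*(y - 3)*(y^2 + 2*y - 8) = y*(y - 5)*(y - 3)*(y + 4)*(y - 2)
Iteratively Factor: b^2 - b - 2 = (b - 2)*(b + 1)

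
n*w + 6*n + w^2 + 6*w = (n + w)*(w + 6)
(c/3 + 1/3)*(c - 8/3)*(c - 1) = c^3/3 - 8*c^2/9 - c/3 + 8/9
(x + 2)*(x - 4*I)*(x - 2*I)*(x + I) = x^4 + 2*x^3 - 5*I*x^3 - 2*x^2 - 10*I*x^2 - 4*x - 8*I*x - 16*I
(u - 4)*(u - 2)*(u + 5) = u^3 - u^2 - 22*u + 40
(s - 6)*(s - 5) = s^2 - 11*s + 30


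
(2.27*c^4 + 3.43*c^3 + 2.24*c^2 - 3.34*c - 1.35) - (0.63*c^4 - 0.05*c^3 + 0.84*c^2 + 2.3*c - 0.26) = 1.64*c^4 + 3.48*c^3 + 1.4*c^2 - 5.64*c - 1.09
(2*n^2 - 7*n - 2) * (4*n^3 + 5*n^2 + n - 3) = 8*n^5 - 18*n^4 - 41*n^3 - 23*n^2 + 19*n + 6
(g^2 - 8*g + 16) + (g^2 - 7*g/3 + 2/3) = 2*g^2 - 31*g/3 + 50/3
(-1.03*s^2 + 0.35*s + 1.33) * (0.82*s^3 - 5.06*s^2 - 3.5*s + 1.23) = -0.8446*s^5 + 5.4988*s^4 + 2.9246*s^3 - 9.2217*s^2 - 4.2245*s + 1.6359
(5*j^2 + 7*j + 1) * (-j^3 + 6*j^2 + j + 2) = -5*j^5 + 23*j^4 + 46*j^3 + 23*j^2 + 15*j + 2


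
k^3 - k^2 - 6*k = k*(k - 3)*(k + 2)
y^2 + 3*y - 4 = (y - 1)*(y + 4)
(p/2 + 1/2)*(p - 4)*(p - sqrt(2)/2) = p^3/2 - 3*p^2/2 - sqrt(2)*p^2/4 - 2*p + 3*sqrt(2)*p/4 + sqrt(2)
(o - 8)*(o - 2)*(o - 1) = o^3 - 11*o^2 + 26*o - 16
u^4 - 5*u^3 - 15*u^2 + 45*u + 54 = (u - 6)*(u - 3)*(u + 1)*(u + 3)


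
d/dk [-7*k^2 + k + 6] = 1 - 14*k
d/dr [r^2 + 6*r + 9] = 2*r + 6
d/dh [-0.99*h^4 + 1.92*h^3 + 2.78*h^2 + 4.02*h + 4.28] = -3.96*h^3 + 5.76*h^2 + 5.56*h + 4.02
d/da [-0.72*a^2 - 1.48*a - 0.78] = -1.44*a - 1.48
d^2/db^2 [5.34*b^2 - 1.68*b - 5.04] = 10.6800000000000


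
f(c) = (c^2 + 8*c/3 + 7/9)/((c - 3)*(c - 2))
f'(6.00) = -1.34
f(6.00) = 4.40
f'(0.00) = 0.55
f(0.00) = 0.13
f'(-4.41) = -0.08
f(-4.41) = 0.18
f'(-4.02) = -0.08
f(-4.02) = 0.15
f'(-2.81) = -0.09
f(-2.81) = 0.04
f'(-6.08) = -0.06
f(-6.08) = 0.29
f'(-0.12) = 0.42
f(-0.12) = 0.07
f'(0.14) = 0.75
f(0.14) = 0.22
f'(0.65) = 2.33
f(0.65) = 0.92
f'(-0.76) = 0.07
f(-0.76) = -0.06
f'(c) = (2*c + 8/3)/((c - 3)*(c - 2)) - (c^2 + 8*c/3 + 7/9)/((c - 3)*(c - 2)^2) - (c^2 + 8*c/3 + 7/9)/((c - 3)^2*(c - 2)) = (-69*c^2 + 94*c + 179)/(9*(c^4 - 10*c^3 + 37*c^2 - 60*c + 36))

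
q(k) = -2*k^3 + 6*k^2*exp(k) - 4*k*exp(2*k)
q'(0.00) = -4.00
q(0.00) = 0.00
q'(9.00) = -4985344908.58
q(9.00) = -2359822248.16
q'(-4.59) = -125.68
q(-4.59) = 194.69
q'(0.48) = -10.32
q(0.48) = -3.00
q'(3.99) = -97299.78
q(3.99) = -41597.71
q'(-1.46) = -13.47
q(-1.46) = 9.51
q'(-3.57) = -75.50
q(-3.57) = 93.16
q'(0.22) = -5.58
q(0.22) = -1.03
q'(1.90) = -582.67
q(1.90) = -208.63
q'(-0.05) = -3.83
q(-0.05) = 0.20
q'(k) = 6*k^2*exp(k) - 6*k^2 - 8*k*exp(2*k) + 12*k*exp(k) - 4*exp(2*k)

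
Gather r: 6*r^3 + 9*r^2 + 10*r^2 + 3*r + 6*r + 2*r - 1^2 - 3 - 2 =6*r^3 + 19*r^2 + 11*r - 6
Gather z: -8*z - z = -9*z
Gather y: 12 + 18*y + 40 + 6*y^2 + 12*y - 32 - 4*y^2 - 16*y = 2*y^2 + 14*y + 20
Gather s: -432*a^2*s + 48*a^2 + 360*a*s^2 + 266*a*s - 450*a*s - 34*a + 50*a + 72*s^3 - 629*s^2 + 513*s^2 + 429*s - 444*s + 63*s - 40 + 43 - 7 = 48*a^2 + 16*a + 72*s^3 + s^2*(360*a - 116) + s*(-432*a^2 - 184*a + 48) - 4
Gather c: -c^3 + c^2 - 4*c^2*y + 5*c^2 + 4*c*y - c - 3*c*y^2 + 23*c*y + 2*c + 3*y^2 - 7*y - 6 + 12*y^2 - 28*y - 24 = -c^3 + c^2*(6 - 4*y) + c*(-3*y^2 + 27*y + 1) + 15*y^2 - 35*y - 30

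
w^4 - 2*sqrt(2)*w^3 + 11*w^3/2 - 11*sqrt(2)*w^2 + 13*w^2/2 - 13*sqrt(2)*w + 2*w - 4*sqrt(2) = (w + 1/2)*(w + 1)*(w + 4)*(w - 2*sqrt(2))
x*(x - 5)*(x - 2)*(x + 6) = x^4 - x^3 - 32*x^2 + 60*x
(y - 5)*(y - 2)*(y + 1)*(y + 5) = y^4 - y^3 - 27*y^2 + 25*y + 50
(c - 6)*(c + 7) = c^2 + c - 42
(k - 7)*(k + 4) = k^2 - 3*k - 28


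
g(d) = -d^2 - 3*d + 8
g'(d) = -2*d - 3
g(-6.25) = -12.31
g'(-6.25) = 9.50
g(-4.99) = -1.93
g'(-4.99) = 6.98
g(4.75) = -28.81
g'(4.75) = -12.50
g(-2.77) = 8.64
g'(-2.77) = 2.54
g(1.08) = 3.59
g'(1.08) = -5.16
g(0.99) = 4.05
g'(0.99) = -4.98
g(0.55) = 6.05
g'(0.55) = -4.10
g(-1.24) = 10.18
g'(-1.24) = -0.52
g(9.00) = -100.00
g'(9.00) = -21.00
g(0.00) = 8.00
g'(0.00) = -3.00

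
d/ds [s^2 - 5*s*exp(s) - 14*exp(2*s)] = -5*s*exp(s) + 2*s - 28*exp(2*s) - 5*exp(s)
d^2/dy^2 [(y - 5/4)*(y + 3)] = 2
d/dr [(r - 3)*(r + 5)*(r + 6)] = 3*r^2 + 16*r - 3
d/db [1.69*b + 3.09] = 1.69000000000000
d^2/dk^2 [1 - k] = 0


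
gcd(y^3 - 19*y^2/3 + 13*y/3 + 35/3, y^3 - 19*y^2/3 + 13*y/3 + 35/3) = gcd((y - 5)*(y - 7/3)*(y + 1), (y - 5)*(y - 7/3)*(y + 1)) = y^3 - 19*y^2/3 + 13*y/3 + 35/3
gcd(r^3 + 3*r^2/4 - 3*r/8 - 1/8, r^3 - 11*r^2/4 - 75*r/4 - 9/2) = r + 1/4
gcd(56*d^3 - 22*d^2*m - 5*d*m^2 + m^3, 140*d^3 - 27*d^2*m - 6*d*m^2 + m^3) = 7*d - m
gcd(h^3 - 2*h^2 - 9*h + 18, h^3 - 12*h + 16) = h - 2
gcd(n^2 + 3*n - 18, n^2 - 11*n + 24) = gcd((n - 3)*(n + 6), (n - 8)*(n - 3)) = n - 3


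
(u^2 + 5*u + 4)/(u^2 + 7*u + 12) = (u + 1)/(u + 3)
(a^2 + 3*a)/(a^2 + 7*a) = (a + 3)/(a + 7)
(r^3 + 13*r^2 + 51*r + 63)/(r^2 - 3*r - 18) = (r^2 + 10*r + 21)/(r - 6)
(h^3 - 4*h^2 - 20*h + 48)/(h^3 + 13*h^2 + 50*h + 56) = (h^2 - 8*h + 12)/(h^2 + 9*h + 14)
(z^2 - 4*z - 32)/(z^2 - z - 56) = (z + 4)/(z + 7)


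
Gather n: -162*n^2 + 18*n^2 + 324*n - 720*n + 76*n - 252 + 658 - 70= -144*n^2 - 320*n + 336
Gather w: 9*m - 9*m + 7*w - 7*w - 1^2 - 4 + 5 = 0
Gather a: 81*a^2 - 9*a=81*a^2 - 9*a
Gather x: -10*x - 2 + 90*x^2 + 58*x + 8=90*x^2 + 48*x + 6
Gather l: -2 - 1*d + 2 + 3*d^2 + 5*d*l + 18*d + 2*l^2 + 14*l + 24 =3*d^2 + 17*d + 2*l^2 + l*(5*d + 14) + 24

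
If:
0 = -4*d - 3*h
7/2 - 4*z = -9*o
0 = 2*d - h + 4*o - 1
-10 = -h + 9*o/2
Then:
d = 267/58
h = -178/29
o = -104/29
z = -1669/232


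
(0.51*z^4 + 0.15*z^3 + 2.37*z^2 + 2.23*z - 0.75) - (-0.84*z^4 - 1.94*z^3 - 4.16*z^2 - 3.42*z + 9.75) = 1.35*z^4 + 2.09*z^3 + 6.53*z^2 + 5.65*z - 10.5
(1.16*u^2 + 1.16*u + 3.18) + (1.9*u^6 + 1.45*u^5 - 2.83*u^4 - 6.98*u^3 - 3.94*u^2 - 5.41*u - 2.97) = 1.9*u^6 + 1.45*u^5 - 2.83*u^4 - 6.98*u^3 - 2.78*u^2 - 4.25*u + 0.21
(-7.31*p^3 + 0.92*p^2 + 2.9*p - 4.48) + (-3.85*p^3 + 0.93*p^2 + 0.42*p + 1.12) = -11.16*p^3 + 1.85*p^2 + 3.32*p - 3.36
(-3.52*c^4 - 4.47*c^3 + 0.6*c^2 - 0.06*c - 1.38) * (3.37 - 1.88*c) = 6.6176*c^5 - 3.4588*c^4 - 16.1919*c^3 + 2.1348*c^2 + 2.3922*c - 4.6506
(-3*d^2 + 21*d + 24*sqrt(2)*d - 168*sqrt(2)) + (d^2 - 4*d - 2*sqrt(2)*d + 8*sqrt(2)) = -2*d^2 + 17*d + 22*sqrt(2)*d - 160*sqrt(2)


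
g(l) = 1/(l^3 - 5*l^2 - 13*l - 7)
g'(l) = (-3*l^2 + 10*l + 13)/(l^3 - 5*l^2 - 13*l - 7)^2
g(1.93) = -0.02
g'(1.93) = 0.01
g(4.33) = -0.01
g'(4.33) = 0.00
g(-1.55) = -0.39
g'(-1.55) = -1.45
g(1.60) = -0.03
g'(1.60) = 0.02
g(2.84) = -0.02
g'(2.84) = 0.00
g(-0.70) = -1.44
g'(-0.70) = 9.43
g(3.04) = -0.02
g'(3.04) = 0.00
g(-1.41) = -0.71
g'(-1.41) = -3.53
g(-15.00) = 0.00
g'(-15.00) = 0.00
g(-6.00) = 0.00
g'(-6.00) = 0.00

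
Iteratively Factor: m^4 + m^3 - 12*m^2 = (m)*(m^3 + m^2 - 12*m) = m*(m + 4)*(m^2 - 3*m) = m^2*(m + 4)*(m - 3)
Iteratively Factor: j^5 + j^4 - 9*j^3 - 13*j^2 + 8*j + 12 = (j + 1)*(j^4 - 9*j^2 - 4*j + 12) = (j + 1)*(j + 2)*(j^3 - 2*j^2 - 5*j + 6) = (j + 1)*(j + 2)^2*(j^2 - 4*j + 3) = (j - 1)*(j + 1)*(j + 2)^2*(j - 3)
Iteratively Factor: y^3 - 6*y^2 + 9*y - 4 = (y - 1)*(y^2 - 5*y + 4) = (y - 1)^2*(y - 4)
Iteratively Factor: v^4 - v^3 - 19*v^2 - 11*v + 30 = (v + 3)*(v^3 - 4*v^2 - 7*v + 10) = (v - 5)*(v + 3)*(v^2 + v - 2) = (v - 5)*(v - 1)*(v + 3)*(v + 2)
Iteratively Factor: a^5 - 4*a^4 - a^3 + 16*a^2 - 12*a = (a)*(a^4 - 4*a^3 - a^2 + 16*a - 12) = a*(a - 3)*(a^3 - a^2 - 4*a + 4) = a*(a - 3)*(a - 1)*(a^2 - 4) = a*(a - 3)*(a - 1)*(a + 2)*(a - 2)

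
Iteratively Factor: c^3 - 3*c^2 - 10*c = (c + 2)*(c^2 - 5*c) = (c - 5)*(c + 2)*(c)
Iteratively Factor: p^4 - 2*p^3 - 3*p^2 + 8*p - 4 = (p - 2)*(p^3 - 3*p + 2) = (p - 2)*(p - 1)*(p^2 + p - 2) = (p - 2)*(p - 1)^2*(p + 2)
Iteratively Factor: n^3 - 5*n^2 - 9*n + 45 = (n - 5)*(n^2 - 9) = (n - 5)*(n + 3)*(n - 3)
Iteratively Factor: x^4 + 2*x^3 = (x)*(x^3 + 2*x^2) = x^2*(x^2 + 2*x) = x^2*(x + 2)*(x)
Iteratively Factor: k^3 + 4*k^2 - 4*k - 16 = (k + 4)*(k^2 - 4) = (k + 2)*(k + 4)*(k - 2)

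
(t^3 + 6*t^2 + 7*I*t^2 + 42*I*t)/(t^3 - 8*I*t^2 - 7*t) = (t^2 + t*(6 + 7*I) + 42*I)/(t^2 - 8*I*t - 7)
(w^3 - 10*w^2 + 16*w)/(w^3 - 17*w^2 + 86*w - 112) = w/(w - 7)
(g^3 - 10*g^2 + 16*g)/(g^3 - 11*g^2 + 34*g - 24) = g*(g^2 - 10*g + 16)/(g^3 - 11*g^2 + 34*g - 24)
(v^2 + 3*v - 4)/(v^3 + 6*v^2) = (v^2 + 3*v - 4)/(v^2*(v + 6))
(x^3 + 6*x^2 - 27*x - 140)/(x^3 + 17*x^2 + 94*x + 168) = (x - 5)/(x + 6)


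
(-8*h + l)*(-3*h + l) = 24*h^2 - 11*h*l + l^2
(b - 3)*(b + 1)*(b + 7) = b^3 + 5*b^2 - 17*b - 21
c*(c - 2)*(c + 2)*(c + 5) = c^4 + 5*c^3 - 4*c^2 - 20*c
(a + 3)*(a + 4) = a^2 + 7*a + 12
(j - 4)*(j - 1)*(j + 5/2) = j^3 - 5*j^2/2 - 17*j/2 + 10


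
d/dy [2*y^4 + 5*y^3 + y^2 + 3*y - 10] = 8*y^3 + 15*y^2 + 2*y + 3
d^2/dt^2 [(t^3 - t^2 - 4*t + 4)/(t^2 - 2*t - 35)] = 6*(11*t^3 + 39*t^2 + 1077*t - 263)/(t^6 - 6*t^5 - 93*t^4 + 412*t^3 + 3255*t^2 - 7350*t - 42875)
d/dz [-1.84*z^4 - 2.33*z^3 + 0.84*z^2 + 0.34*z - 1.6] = -7.36*z^3 - 6.99*z^2 + 1.68*z + 0.34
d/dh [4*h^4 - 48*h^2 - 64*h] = 16*h^3 - 96*h - 64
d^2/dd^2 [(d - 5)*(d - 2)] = 2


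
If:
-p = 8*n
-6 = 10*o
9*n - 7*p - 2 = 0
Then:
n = 2/65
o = -3/5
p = -16/65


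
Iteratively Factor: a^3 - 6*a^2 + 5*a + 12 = (a - 4)*(a^2 - 2*a - 3) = (a - 4)*(a + 1)*(a - 3)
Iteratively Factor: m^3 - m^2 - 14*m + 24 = (m + 4)*(m^2 - 5*m + 6) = (m - 3)*(m + 4)*(m - 2)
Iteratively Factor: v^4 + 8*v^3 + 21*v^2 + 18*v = (v + 3)*(v^3 + 5*v^2 + 6*v) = (v + 2)*(v + 3)*(v^2 + 3*v) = v*(v + 2)*(v + 3)*(v + 3)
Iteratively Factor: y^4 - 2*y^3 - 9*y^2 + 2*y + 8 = (y - 4)*(y^3 + 2*y^2 - y - 2) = (y - 4)*(y + 2)*(y^2 - 1) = (y - 4)*(y - 1)*(y + 2)*(y + 1)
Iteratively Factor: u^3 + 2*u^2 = (u)*(u^2 + 2*u) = u*(u + 2)*(u)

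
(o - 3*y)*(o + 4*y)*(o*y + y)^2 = o^4*y^2 + o^3*y^3 + 2*o^3*y^2 - 12*o^2*y^4 + 2*o^2*y^3 + o^2*y^2 - 24*o*y^4 + o*y^3 - 12*y^4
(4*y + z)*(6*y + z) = 24*y^2 + 10*y*z + z^2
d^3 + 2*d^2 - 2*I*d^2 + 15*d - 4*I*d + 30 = (d + 2)*(d - 5*I)*(d + 3*I)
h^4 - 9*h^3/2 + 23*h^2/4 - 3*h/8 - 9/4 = (h - 2)*(h - 3/2)^2*(h + 1/2)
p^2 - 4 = (p - 2)*(p + 2)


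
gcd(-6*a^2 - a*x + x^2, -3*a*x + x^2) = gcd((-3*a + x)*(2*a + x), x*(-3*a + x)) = -3*a + x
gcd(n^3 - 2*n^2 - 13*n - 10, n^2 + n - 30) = n - 5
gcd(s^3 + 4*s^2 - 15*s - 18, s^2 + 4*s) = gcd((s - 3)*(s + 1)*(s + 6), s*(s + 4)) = 1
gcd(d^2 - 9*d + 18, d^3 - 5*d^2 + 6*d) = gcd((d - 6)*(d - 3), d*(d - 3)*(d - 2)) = d - 3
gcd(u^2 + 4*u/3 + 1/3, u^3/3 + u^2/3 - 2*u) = 1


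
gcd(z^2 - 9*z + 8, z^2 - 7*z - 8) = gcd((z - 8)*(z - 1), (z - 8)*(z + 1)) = z - 8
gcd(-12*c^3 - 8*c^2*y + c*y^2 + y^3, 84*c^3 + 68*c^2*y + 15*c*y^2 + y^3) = 2*c + y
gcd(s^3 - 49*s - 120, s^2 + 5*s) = s + 5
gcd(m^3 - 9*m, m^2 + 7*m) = m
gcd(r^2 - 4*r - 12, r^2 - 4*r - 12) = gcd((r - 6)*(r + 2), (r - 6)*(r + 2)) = r^2 - 4*r - 12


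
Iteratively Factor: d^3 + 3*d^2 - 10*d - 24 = (d + 4)*(d^2 - d - 6) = (d + 2)*(d + 4)*(d - 3)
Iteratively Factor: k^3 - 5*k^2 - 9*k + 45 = (k + 3)*(k^2 - 8*k + 15) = (k - 5)*(k + 3)*(k - 3)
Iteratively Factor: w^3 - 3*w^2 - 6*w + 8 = (w - 4)*(w^2 + w - 2) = (w - 4)*(w + 2)*(w - 1)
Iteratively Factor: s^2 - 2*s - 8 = (s + 2)*(s - 4)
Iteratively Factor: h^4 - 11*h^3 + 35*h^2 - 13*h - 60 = (h - 3)*(h^3 - 8*h^2 + 11*h + 20) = (h - 4)*(h - 3)*(h^2 - 4*h - 5) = (h - 4)*(h - 3)*(h + 1)*(h - 5)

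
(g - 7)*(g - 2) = g^2 - 9*g + 14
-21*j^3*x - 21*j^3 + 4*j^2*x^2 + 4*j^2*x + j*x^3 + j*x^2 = (-3*j + x)*(7*j + x)*(j*x + j)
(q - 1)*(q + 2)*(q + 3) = q^3 + 4*q^2 + q - 6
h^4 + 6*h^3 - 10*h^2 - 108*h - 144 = (h + 2)*(h + 4)*(h - 3*sqrt(2))*(h + 3*sqrt(2))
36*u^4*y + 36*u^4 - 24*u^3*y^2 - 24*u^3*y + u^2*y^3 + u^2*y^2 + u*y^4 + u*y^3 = (-3*u + y)*(-2*u + y)*(6*u + y)*(u*y + u)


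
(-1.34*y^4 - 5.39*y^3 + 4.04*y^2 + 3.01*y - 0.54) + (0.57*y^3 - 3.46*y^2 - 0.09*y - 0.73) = -1.34*y^4 - 4.82*y^3 + 0.58*y^2 + 2.92*y - 1.27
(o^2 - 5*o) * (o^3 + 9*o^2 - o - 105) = o^5 + 4*o^4 - 46*o^3 - 100*o^2 + 525*o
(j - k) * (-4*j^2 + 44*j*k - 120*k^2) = -4*j^3 + 48*j^2*k - 164*j*k^2 + 120*k^3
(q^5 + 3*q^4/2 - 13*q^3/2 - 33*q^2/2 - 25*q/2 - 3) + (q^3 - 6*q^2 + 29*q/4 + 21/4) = q^5 + 3*q^4/2 - 11*q^3/2 - 45*q^2/2 - 21*q/4 + 9/4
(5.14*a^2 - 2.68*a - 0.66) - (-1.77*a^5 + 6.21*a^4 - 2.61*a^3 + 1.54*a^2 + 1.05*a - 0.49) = 1.77*a^5 - 6.21*a^4 + 2.61*a^3 + 3.6*a^2 - 3.73*a - 0.17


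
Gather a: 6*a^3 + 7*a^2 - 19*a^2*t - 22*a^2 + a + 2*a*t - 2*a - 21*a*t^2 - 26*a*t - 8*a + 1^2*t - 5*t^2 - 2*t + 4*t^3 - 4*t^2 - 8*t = 6*a^3 + a^2*(-19*t - 15) + a*(-21*t^2 - 24*t - 9) + 4*t^3 - 9*t^2 - 9*t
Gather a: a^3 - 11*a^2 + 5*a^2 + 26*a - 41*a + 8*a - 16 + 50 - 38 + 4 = a^3 - 6*a^2 - 7*a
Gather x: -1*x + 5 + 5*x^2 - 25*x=5*x^2 - 26*x + 5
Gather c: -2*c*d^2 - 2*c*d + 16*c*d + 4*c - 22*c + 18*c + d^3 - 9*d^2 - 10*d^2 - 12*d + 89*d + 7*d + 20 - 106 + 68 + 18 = c*(-2*d^2 + 14*d) + d^3 - 19*d^2 + 84*d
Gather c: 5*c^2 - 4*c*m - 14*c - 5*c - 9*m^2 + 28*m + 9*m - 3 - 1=5*c^2 + c*(-4*m - 19) - 9*m^2 + 37*m - 4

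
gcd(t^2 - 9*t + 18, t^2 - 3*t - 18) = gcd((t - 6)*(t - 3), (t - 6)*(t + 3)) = t - 6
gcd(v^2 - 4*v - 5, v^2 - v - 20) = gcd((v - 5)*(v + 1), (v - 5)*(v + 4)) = v - 5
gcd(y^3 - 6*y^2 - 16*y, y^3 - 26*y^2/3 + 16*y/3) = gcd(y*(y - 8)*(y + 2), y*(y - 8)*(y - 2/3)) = y^2 - 8*y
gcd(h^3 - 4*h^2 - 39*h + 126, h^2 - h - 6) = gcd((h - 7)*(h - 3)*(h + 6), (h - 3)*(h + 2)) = h - 3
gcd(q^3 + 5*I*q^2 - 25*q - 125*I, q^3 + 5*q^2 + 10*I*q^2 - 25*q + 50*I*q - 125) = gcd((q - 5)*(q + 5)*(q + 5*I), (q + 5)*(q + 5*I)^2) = q^2 + q*(5 + 5*I) + 25*I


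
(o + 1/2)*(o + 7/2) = o^2 + 4*o + 7/4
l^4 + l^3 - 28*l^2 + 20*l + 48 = (l - 4)*(l - 2)*(l + 1)*(l + 6)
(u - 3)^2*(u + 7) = u^3 + u^2 - 33*u + 63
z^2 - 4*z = z*(z - 4)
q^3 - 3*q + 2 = (q - 1)^2*(q + 2)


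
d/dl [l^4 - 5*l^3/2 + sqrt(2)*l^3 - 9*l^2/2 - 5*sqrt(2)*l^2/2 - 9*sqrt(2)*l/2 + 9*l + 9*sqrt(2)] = 4*l^3 - 15*l^2/2 + 3*sqrt(2)*l^2 - 9*l - 5*sqrt(2)*l - 9*sqrt(2)/2 + 9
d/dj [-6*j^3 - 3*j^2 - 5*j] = -18*j^2 - 6*j - 5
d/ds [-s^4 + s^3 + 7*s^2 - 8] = s*(-4*s^2 + 3*s + 14)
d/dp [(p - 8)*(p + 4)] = 2*p - 4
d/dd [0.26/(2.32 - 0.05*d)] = 0.013/(0.05*d - 2.32)^2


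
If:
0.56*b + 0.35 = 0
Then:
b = -0.62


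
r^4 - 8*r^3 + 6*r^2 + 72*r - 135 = (r - 5)*(r - 3)^2*(r + 3)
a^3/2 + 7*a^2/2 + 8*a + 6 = (a/2 + 1)*(a + 2)*(a + 3)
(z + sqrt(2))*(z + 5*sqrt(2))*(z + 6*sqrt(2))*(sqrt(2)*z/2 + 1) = sqrt(2)*z^4/2 + 13*z^3 + 53*sqrt(2)*z^2 + 142*z + 60*sqrt(2)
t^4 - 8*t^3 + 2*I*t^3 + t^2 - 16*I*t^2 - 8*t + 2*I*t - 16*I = (t - 8)*(t - I)*(t + I)*(t + 2*I)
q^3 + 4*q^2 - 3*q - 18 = (q - 2)*(q + 3)^2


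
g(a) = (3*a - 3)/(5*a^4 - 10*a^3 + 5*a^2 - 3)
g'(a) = (3*a - 3)*(-20*a^3 + 30*a^2 - 10*a)/(5*a^4 - 10*a^3 + 5*a^2 - 3)^2 + 3/(5*a^4 - 10*a^3 + 5*a^2 - 3) = 3*(5*a^4 - 10*a^3 + 5*a^2 - 10*a*(a - 1)*(2*a^2 - 3*a + 1) - 3)/(5*a^4 - 10*a^3 + 5*a^2 - 3)^2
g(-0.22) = 1.39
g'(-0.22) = -3.17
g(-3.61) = -0.01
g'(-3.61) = -0.01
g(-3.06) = -0.02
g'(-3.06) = -0.01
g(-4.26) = -0.01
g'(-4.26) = -0.00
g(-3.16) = -0.01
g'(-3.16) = -0.01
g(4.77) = 0.01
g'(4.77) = -0.00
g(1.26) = -0.32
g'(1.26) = -1.86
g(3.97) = 0.01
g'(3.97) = -0.01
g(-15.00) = 0.00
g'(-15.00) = 0.00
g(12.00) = 0.00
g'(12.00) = 0.00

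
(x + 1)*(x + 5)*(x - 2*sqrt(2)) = x^3 - 2*sqrt(2)*x^2 + 6*x^2 - 12*sqrt(2)*x + 5*x - 10*sqrt(2)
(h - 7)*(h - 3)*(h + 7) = h^3 - 3*h^2 - 49*h + 147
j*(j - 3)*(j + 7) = j^3 + 4*j^2 - 21*j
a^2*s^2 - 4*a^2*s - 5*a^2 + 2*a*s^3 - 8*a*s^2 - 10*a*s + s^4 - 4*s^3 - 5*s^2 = (a + s)^2*(s - 5)*(s + 1)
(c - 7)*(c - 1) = c^2 - 8*c + 7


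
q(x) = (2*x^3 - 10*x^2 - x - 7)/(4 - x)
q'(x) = (6*x^2 - 20*x - 1)/(4 - x) + (2*x^3 - 10*x^2 - x - 7)/(4 - x)^2 = (-4*x^3 + 34*x^2 - 80*x - 11)/(x^2 - 8*x + 16)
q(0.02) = -1.76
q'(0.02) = -0.79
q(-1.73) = -7.95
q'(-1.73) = 7.61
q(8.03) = -93.23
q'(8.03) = -32.77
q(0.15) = -1.91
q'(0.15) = -1.50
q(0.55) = -2.97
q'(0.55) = -3.81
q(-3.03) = -21.54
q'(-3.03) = 13.25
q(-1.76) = -8.18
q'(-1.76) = 7.74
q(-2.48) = -14.90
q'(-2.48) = 10.90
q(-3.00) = -21.14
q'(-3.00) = 13.12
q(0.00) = -1.75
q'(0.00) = -0.69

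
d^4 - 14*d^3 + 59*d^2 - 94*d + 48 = (d - 8)*(d - 3)*(d - 2)*(d - 1)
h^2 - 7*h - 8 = (h - 8)*(h + 1)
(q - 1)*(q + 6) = q^2 + 5*q - 6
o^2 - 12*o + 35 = (o - 7)*(o - 5)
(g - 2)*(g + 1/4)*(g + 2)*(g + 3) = g^4 + 13*g^3/4 - 13*g^2/4 - 13*g - 3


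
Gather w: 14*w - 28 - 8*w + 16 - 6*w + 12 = 0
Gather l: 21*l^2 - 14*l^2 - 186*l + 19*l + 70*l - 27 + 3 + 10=7*l^2 - 97*l - 14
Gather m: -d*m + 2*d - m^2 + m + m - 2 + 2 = 2*d - m^2 + m*(2 - d)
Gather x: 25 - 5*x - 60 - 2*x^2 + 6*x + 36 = -2*x^2 + x + 1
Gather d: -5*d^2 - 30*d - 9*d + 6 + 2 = -5*d^2 - 39*d + 8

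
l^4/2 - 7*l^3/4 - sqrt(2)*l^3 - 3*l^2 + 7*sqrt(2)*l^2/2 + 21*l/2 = l*(l/2 + sqrt(2)/2)*(l - 7/2)*(l - 3*sqrt(2))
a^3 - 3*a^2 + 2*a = a*(a - 2)*(a - 1)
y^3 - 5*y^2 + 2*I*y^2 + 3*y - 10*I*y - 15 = (y - 5)*(y - I)*(y + 3*I)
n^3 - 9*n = n*(n - 3)*(n + 3)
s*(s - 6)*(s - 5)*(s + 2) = s^4 - 9*s^3 + 8*s^2 + 60*s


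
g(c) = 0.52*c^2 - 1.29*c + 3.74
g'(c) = 1.04*c - 1.29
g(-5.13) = 24.04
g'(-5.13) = -6.63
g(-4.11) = 17.83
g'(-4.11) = -5.56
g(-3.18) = 13.10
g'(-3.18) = -4.60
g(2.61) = 3.92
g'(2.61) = 1.42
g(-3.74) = 15.84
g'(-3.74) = -5.18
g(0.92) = 2.99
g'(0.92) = -0.33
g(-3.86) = 16.47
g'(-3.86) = -5.30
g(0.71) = 3.09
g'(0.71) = -0.55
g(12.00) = 63.14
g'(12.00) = 11.19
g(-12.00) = 94.10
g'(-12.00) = -13.77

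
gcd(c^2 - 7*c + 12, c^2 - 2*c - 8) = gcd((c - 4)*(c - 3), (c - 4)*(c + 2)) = c - 4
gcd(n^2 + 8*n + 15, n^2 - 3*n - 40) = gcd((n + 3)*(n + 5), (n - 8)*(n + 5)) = n + 5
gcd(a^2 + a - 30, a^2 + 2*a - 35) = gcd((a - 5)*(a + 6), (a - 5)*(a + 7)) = a - 5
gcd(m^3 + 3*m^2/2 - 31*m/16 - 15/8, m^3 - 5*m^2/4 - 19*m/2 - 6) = m^2 + 11*m/4 + 3/2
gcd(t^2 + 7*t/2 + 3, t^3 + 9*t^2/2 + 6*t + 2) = t + 2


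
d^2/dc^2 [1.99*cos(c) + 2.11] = -1.99*cos(c)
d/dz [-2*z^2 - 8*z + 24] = -4*z - 8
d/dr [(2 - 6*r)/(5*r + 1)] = -16/(5*r + 1)^2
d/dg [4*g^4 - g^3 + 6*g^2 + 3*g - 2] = 16*g^3 - 3*g^2 + 12*g + 3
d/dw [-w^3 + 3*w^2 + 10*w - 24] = -3*w^2 + 6*w + 10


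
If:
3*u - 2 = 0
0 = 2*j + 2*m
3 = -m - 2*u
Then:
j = 13/3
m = -13/3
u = 2/3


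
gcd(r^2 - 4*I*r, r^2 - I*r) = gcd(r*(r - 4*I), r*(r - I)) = r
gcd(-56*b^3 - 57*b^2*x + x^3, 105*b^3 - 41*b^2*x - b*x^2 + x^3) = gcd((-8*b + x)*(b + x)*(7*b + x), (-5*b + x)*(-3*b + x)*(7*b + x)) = 7*b + x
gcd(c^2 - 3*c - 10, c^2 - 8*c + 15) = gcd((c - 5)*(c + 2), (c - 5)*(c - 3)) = c - 5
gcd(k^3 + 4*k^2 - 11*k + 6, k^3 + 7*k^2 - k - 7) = k - 1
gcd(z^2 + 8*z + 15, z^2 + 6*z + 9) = z + 3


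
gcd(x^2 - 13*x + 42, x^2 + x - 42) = x - 6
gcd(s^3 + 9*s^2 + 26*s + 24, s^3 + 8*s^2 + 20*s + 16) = s^2 + 6*s + 8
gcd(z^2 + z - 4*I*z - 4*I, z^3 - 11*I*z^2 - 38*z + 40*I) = z - 4*I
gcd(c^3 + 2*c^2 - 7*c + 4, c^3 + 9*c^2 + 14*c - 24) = c^2 + 3*c - 4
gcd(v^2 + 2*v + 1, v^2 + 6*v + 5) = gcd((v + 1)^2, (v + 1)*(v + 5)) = v + 1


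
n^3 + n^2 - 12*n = n*(n - 3)*(n + 4)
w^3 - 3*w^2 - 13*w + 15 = (w - 5)*(w - 1)*(w + 3)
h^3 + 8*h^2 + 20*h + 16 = (h + 2)^2*(h + 4)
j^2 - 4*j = j*(j - 4)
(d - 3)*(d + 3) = d^2 - 9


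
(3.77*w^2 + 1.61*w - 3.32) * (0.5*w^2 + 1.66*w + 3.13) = 1.885*w^4 + 7.0632*w^3 + 12.8127*w^2 - 0.4719*w - 10.3916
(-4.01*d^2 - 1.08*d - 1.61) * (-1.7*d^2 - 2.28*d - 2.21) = 6.817*d^4 + 10.9788*d^3 + 14.0615*d^2 + 6.0576*d + 3.5581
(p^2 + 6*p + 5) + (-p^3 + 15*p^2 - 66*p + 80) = -p^3 + 16*p^2 - 60*p + 85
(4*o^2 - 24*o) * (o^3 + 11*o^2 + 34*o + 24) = 4*o^5 + 20*o^4 - 128*o^3 - 720*o^2 - 576*o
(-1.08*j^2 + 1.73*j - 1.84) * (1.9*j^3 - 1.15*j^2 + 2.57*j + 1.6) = -2.052*j^5 + 4.529*j^4 - 8.2611*j^3 + 4.8341*j^2 - 1.9608*j - 2.944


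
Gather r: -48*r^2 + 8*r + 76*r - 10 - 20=-48*r^2 + 84*r - 30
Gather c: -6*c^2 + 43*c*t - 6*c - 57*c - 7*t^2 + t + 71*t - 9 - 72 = -6*c^2 + c*(43*t - 63) - 7*t^2 + 72*t - 81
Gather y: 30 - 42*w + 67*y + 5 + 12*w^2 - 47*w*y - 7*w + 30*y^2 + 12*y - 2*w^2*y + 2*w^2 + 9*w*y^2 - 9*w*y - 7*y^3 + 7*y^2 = 14*w^2 - 49*w - 7*y^3 + y^2*(9*w + 37) + y*(-2*w^2 - 56*w + 79) + 35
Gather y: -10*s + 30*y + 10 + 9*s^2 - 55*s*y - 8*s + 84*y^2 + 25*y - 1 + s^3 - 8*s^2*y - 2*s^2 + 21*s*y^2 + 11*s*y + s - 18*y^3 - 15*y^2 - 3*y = s^3 + 7*s^2 - 17*s - 18*y^3 + y^2*(21*s + 69) + y*(-8*s^2 - 44*s + 52) + 9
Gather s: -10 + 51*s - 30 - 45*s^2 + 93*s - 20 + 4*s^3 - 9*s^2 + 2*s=4*s^3 - 54*s^2 + 146*s - 60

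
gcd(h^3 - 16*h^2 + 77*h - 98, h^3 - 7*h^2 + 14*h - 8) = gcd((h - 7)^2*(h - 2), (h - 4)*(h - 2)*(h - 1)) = h - 2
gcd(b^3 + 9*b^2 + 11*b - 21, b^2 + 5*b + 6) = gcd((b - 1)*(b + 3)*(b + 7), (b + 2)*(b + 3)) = b + 3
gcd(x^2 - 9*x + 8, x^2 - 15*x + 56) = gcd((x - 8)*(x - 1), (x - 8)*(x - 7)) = x - 8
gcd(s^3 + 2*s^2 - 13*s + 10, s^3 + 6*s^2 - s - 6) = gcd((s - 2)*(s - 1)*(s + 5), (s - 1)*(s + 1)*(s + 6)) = s - 1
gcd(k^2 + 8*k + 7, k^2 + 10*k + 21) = k + 7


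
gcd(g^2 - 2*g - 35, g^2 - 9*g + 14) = g - 7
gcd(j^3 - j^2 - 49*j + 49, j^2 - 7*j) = j - 7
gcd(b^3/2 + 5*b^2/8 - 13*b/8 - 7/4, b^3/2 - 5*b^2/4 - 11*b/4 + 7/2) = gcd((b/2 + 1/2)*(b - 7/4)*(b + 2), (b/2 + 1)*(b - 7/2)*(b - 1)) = b + 2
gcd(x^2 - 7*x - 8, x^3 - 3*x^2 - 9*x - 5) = x + 1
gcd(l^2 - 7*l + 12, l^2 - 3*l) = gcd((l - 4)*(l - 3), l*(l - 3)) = l - 3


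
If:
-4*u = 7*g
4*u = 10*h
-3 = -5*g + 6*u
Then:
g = 6/31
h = -21/155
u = -21/62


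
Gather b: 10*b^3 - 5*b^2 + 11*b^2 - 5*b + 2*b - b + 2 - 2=10*b^3 + 6*b^2 - 4*b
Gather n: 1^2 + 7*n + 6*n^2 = 6*n^2 + 7*n + 1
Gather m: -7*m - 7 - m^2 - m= -m^2 - 8*m - 7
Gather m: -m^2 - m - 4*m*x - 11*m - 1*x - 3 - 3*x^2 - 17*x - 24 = -m^2 + m*(-4*x - 12) - 3*x^2 - 18*x - 27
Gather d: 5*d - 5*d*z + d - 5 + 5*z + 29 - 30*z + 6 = d*(6 - 5*z) - 25*z + 30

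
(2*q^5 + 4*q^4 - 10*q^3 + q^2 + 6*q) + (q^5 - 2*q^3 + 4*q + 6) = 3*q^5 + 4*q^4 - 12*q^3 + q^2 + 10*q + 6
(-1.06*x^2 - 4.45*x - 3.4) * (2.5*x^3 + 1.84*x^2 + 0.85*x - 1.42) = -2.65*x^5 - 13.0754*x^4 - 17.589*x^3 - 8.5333*x^2 + 3.429*x + 4.828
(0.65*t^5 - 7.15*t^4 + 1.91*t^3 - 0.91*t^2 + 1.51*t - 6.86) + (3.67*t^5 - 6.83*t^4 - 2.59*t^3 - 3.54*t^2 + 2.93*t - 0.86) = 4.32*t^5 - 13.98*t^4 - 0.68*t^3 - 4.45*t^2 + 4.44*t - 7.72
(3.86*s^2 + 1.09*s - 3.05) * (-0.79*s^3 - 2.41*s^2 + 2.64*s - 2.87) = -3.0494*s^5 - 10.1637*s^4 + 9.973*s^3 - 0.850099999999999*s^2 - 11.1803*s + 8.7535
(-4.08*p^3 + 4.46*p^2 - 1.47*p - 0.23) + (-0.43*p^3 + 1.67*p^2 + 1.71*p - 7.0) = -4.51*p^3 + 6.13*p^2 + 0.24*p - 7.23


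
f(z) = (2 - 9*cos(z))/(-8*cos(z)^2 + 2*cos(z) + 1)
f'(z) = (2 - 9*cos(z))*(-16*sin(z)*cos(z) + 2*sin(z))/(-8*cos(z)^2 + 2*cos(z) + 1)^2 + 9*sin(z)/(-8*cos(z)^2 + 2*cos(z) + 1)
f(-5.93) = 1.55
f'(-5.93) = 0.92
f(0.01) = 1.40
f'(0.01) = 0.02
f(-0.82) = 3.05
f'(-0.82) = -9.77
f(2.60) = -1.47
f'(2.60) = 1.11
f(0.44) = 1.64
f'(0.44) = 1.31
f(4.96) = -0.20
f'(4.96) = -9.02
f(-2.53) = -1.56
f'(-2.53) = -1.39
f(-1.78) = 16.15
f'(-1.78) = -387.71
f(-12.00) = 1.86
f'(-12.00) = 2.21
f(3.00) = -1.24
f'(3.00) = 0.21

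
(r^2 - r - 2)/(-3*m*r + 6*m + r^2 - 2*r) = (r + 1)/(-3*m + r)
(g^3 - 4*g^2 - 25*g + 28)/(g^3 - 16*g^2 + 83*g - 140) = (g^2 + 3*g - 4)/(g^2 - 9*g + 20)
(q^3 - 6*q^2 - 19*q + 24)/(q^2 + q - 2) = (q^2 - 5*q - 24)/(q + 2)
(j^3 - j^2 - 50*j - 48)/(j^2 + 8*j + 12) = (j^2 - 7*j - 8)/(j + 2)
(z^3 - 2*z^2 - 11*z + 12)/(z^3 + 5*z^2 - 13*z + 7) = (z^2 - z - 12)/(z^2 + 6*z - 7)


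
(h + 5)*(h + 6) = h^2 + 11*h + 30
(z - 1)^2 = z^2 - 2*z + 1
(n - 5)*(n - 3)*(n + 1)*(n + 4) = n^4 - 3*n^3 - 21*n^2 + 43*n + 60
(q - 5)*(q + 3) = q^2 - 2*q - 15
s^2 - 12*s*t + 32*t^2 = (s - 8*t)*(s - 4*t)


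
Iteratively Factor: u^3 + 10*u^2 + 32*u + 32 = (u + 4)*(u^2 + 6*u + 8) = (u + 4)^2*(u + 2)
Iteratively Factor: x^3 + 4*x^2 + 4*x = (x + 2)*(x^2 + 2*x) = (x + 2)^2*(x)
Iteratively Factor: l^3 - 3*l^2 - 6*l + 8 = (l - 4)*(l^2 + l - 2) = (l - 4)*(l - 1)*(l + 2)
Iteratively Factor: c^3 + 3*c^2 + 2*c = (c + 1)*(c^2 + 2*c) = (c + 1)*(c + 2)*(c)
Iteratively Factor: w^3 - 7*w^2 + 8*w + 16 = (w - 4)*(w^2 - 3*w - 4) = (w - 4)^2*(w + 1)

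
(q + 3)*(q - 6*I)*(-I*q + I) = -I*q^3 - 6*q^2 - 2*I*q^2 - 12*q + 3*I*q + 18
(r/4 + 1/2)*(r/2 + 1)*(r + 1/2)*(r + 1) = r^4/8 + 11*r^3/16 + 21*r^2/16 + r + 1/4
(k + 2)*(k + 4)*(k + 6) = k^3 + 12*k^2 + 44*k + 48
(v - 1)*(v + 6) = v^2 + 5*v - 6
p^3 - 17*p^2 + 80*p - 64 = (p - 8)^2*(p - 1)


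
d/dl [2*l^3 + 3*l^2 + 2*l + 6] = 6*l^2 + 6*l + 2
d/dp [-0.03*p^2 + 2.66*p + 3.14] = 2.66 - 0.06*p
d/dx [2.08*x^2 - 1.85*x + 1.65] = 4.16*x - 1.85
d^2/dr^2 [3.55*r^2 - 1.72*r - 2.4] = 7.10000000000000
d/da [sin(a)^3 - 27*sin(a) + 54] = 3*(sin(a)^2 - 9)*cos(a)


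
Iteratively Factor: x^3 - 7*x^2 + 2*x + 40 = (x - 5)*(x^2 - 2*x - 8) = (x - 5)*(x + 2)*(x - 4)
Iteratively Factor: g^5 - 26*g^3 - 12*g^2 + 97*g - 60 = (g + 4)*(g^4 - 4*g^3 - 10*g^2 + 28*g - 15) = (g + 3)*(g + 4)*(g^3 - 7*g^2 + 11*g - 5) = (g - 5)*(g + 3)*(g + 4)*(g^2 - 2*g + 1) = (g - 5)*(g - 1)*(g + 3)*(g + 4)*(g - 1)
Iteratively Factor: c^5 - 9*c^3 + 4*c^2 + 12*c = (c)*(c^4 - 9*c^2 + 4*c + 12) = c*(c + 1)*(c^3 - c^2 - 8*c + 12) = c*(c - 2)*(c + 1)*(c^2 + c - 6) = c*(c - 2)*(c + 1)*(c + 3)*(c - 2)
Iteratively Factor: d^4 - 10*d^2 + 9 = (d - 3)*(d^3 + 3*d^2 - d - 3) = (d - 3)*(d - 1)*(d^2 + 4*d + 3) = (d - 3)*(d - 1)*(d + 1)*(d + 3)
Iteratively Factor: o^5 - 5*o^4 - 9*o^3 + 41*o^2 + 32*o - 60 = (o + 2)*(o^4 - 7*o^3 + 5*o^2 + 31*o - 30) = (o - 3)*(o + 2)*(o^3 - 4*o^2 - 7*o + 10) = (o - 3)*(o - 1)*(o + 2)*(o^2 - 3*o - 10) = (o - 5)*(o - 3)*(o - 1)*(o + 2)*(o + 2)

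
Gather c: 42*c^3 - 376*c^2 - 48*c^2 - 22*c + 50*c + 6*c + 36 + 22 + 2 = 42*c^3 - 424*c^2 + 34*c + 60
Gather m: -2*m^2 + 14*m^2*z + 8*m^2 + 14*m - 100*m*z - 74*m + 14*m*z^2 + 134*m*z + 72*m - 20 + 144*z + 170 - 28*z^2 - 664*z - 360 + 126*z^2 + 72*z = m^2*(14*z + 6) + m*(14*z^2 + 34*z + 12) + 98*z^2 - 448*z - 210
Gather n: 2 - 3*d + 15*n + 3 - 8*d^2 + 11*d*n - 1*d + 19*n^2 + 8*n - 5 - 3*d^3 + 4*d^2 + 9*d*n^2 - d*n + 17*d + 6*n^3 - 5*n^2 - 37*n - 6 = -3*d^3 - 4*d^2 + 13*d + 6*n^3 + n^2*(9*d + 14) + n*(10*d - 14) - 6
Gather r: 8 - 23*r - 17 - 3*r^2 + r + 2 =-3*r^2 - 22*r - 7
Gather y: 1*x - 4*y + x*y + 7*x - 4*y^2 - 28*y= 8*x - 4*y^2 + y*(x - 32)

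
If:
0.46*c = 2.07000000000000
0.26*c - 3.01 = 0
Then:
No Solution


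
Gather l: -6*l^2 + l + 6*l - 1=-6*l^2 + 7*l - 1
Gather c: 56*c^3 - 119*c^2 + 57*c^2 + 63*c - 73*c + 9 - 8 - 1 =56*c^3 - 62*c^2 - 10*c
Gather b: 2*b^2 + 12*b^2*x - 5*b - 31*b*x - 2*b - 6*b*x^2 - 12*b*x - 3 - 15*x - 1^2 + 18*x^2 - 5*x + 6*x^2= b^2*(12*x + 2) + b*(-6*x^2 - 43*x - 7) + 24*x^2 - 20*x - 4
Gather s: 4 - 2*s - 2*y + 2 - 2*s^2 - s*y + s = -2*s^2 + s*(-y - 1) - 2*y + 6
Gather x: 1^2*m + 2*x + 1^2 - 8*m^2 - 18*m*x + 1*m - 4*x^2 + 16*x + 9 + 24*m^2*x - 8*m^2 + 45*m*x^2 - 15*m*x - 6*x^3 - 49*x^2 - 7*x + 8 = -16*m^2 + 2*m - 6*x^3 + x^2*(45*m - 53) + x*(24*m^2 - 33*m + 11) + 18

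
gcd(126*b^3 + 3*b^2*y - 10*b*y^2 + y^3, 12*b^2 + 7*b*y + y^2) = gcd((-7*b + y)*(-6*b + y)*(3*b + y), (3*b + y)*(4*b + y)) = 3*b + y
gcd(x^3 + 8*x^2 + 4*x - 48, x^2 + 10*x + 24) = x^2 + 10*x + 24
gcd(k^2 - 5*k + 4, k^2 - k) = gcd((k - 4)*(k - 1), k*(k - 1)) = k - 1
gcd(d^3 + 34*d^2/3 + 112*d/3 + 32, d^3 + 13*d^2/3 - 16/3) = d^2 + 16*d/3 + 16/3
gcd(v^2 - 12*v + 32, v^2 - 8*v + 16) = v - 4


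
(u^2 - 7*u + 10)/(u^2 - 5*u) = (u - 2)/u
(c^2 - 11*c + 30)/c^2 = 1 - 11/c + 30/c^2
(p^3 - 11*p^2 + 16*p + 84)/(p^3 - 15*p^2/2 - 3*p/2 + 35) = 2*(p - 6)/(2*p - 5)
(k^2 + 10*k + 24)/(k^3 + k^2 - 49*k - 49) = (k^2 + 10*k + 24)/(k^3 + k^2 - 49*k - 49)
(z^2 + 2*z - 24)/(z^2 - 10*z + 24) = (z + 6)/(z - 6)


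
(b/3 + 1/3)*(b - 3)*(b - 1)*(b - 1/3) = b^4/3 - 10*b^3/9 + 10*b/9 - 1/3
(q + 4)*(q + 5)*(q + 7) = q^3 + 16*q^2 + 83*q + 140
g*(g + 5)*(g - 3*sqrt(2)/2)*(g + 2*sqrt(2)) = g^4 + sqrt(2)*g^3/2 + 5*g^3 - 6*g^2 + 5*sqrt(2)*g^2/2 - 30*g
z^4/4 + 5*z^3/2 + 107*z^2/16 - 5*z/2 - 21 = (z/4 + 1)*(z - 3/2)*(z + 7/2)*(z + 4)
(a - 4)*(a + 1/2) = a^2 - 7*a/2 - 2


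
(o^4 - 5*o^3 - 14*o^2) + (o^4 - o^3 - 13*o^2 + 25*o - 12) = 2*o^4 - 6*o^3 - 27*o^2 + 25*o - 12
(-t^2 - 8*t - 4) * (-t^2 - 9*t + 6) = t^4 + 17*t^3 + 70*t^2 - 12*t - 24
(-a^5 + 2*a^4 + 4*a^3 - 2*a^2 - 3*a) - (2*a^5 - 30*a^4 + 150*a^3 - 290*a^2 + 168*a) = -3*a^5 + 32*a^4 - 146*a^3 + 288*a^2 - 171*a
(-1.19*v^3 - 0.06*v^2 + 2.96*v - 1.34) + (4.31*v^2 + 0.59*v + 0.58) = -1.19*v^3 + 4.25*v^2 + 3.55*v - 0.76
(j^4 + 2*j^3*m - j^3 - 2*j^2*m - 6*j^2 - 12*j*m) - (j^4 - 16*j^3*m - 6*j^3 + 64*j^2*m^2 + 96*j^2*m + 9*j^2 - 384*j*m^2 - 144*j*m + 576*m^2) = 18*j^3*m + 5*j^3 - 64*j^2*m^2 - 98*j^2*m - 15*j^2 + 384*j*m^2 + 132*j*m - 576*m^2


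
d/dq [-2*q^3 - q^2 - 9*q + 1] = -6*q^2 - 2*q - 9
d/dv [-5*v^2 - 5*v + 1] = -10*v - 5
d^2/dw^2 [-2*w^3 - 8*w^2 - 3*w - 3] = -12*w - 16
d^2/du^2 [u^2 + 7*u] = 2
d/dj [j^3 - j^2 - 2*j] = 3*j^2 - 2*j - 2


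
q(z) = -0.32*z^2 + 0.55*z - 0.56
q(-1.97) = -2.89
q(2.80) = -1.53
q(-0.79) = -1.19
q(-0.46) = -0.88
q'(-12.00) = 8.23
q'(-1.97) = 1.81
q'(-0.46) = 0.84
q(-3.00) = -5.09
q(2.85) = -1.59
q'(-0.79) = 1.06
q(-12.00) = -53.24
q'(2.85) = -1.27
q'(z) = 0.55 - 0.64*z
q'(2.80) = -1.24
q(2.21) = -0.91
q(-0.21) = -0.69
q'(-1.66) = 1.61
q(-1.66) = -2.35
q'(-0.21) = 0.68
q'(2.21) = -0.86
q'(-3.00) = 2.47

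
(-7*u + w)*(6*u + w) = -42*u^2 - u*w + w^2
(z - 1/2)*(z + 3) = z^2 + 5*z/2 - 3/2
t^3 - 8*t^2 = t^2*(t - 8)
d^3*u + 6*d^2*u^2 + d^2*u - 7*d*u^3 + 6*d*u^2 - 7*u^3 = (d - u)*(d + 7*u)*(d*u + u)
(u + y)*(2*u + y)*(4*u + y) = 8*u^3 + 14*u^2*y + 7*u*y^2 + y^3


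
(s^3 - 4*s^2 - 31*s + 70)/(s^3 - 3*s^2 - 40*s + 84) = (s + 5)/(s + 6)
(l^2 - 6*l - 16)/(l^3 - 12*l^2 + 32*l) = (l + 2)/(l*(l - 4))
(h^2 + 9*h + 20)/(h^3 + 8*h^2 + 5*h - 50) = (h + 4)/(h^2 + 3*h - 10)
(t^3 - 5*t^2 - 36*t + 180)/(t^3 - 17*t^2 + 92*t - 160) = (t^2 - 36)/(t^2 - 12*t + 32)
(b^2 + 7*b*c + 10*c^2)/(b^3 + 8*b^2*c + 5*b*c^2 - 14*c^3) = (b + 5*c)/(b^2 + 6*b*c - 7*c^2)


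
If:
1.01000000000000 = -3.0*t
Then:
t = -0.34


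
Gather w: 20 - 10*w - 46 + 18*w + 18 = 8*w - 8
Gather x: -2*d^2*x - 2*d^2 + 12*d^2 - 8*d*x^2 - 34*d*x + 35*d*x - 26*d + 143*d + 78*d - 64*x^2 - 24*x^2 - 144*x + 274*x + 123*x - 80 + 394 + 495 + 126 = 10*d^2 + 195*d + x^2*(-8*d - 88) + x*(-2*d^2 + d + 253) + 935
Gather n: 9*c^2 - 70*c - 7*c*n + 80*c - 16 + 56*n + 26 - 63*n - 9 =9*c^2 + 10*c + n*(-7*c - 7) + 1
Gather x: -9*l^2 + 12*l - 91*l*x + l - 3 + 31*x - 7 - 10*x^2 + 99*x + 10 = -9*l^2 + 13*l - 10*x^2 + x*(130 - 91*l)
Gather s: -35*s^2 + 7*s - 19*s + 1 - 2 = -35*s^2 - 12*s - 1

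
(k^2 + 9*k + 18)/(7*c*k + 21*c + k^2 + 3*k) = (k + 6)/(7*c + k)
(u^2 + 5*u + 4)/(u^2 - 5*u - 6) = (u + 4)/(u - 6)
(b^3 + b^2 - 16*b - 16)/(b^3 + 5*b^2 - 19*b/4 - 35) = 4*(b^2 - 3*b - 4)/(4*b^2 + 4*b - 35)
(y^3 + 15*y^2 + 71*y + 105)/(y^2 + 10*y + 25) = (y^2 + 10*y + 21)/(y + 5)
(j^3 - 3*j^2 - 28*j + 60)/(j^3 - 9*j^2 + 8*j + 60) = (j^2 + 3*j - 10)/(j^2 - 3*j - 10)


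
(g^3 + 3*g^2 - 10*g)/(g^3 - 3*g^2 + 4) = g*(g + 5)/(g^2 - g - 2)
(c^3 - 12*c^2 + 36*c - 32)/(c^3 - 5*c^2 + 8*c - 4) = (c - 8)/(c - 1)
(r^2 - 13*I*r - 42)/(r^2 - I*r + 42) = (r - 6*I)/(r + 6*I)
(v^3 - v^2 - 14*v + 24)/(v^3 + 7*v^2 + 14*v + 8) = (v^2 - 5*v + 6)/(v^2 + 3*v + 2)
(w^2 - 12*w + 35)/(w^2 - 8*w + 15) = (w - 7)/(w - 3)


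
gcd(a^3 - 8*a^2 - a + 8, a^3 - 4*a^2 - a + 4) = a^2 - 1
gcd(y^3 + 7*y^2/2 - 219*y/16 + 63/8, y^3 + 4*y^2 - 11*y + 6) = y + 6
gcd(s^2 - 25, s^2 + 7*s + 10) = s + 5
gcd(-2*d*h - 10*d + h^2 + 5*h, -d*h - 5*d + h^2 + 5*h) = h + 5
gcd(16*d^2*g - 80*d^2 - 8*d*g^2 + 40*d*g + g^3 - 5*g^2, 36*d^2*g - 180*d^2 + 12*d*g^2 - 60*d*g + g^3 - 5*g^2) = g - 5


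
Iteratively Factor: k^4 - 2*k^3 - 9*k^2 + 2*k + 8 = (k + 1)*(k^3 - 3*k^2 - 6*k + 8) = (k - 4)*(k + 1)*(k^2 + k - 2) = (k - 4)*(k - 1)*(k + 1)*(k + 2)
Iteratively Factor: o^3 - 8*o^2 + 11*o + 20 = (o - 5)*(o^2 - 3*o - 4) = (o - 5)*(o + 1)*(o - 4)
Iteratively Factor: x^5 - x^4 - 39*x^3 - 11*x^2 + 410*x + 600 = (x - 5)*(x^4 + 4*x^3 - 19*x^2 - 106*x - 120) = (x - 5)*(x + 4)*(x^3 - 19*x - 30) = (x - 5)*(x + 3)*(x + 4)*(x^2 - 3*x - 10) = (x - 5)*(x + 2)*(x + 3)*(x + 4)*(x - 5)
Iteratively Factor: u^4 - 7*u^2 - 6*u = (u - 3)*(u^3 + 3*u^2 + 2*u) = u*(u - 3)*(u^2 + 3*u + 2) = u*(u - 3)*(u + 1)*(u + 2)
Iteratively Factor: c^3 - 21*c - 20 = (c - 5)*(c^2 + 5*c + 4) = (c - 5)*(c + 4)*(c + 1)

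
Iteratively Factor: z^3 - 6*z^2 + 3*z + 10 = (z + 1)*(z^2 - 7*z + 10) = (z - 2)*(z + 1)*(z - 5)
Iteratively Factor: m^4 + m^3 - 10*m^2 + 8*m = (m)*(m^3 + m^2 - 10*m + 8) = m*(m - 1)*(m^2 + 2*m - 8) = m*(m - 2)*(m - 1)*(m + 4)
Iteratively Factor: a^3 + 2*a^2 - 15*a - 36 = (a - 4)*(a^2 + 6*a + 9) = (a - 4)*(a + 3)*(a + 3)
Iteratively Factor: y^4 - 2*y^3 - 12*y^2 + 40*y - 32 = (y - 2)*(y^3 - 12*y + 16) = (y - 2)^2*(y^2 + 2*y - 8) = (y - 2)^3*(y + 4)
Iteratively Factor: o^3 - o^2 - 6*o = (o - 3)*(o^2 + 2*o) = o*(o - 3)*(o + 2)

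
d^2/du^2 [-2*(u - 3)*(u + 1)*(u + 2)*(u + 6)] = -24*u^2 - 72*u + 28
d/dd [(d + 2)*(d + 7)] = 2*d + 9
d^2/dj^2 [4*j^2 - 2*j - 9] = 8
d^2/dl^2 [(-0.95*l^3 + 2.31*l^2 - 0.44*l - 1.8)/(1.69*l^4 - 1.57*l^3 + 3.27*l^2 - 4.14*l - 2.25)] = (-5.42658999999999*l^9 + 39.585546*l^8 - 20.355036*l^7 - 201.093226*l^6 + 266.479044*l^5 - 76.217616*l^4 + 62.839008*l^3 - 200.28411*l^2 + 136.07919*l - 56.60361)/(4.826809*l^12 - 13.452231*l^11 + 40.515384*l^10 - 91.400401*l^9 + 125.022969*l^8 - 182.431359*l^7 + 158.146506*l^6 - 49.771584*l^5 + 33.881976*l^4 + 87.957981*l^3 - 66.029175*l^2 - 62.87625*l - 11.390625)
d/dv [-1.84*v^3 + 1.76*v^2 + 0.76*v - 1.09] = -5.52*v^2 + 3.52*v + 0.76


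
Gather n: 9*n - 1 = 9*n - 1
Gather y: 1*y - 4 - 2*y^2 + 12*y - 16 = -2*y^2 + 13*y - 20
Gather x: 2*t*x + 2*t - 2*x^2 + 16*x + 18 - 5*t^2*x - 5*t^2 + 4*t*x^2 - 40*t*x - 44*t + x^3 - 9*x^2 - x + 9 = -5*t^2 - 42*t + x^3 + x^2*(4*t - 11) + x*(-5*t^2 - 38*t + 15) + 27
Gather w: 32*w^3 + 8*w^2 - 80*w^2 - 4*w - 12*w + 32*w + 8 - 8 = 32*w^3 - 72*w^2 + 16*w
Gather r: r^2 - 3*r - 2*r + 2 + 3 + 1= r^2 - 5*r + 6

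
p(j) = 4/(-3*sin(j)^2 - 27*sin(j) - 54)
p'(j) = 4*(6*sin(j)*cos(j) + 27*cos(j))/(-3*sin(j)^2 - 27*sin(j) - 54)^2 = 4*(2*sin(j) + 9)*cos(j)/(3*(sin(j)^2 + 9*sin(j) + 18)^2)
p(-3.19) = -0.07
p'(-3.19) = -0.04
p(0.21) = -0.07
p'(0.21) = 0.03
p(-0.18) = -0.08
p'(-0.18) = 0.04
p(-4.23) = -0.05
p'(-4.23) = -0.01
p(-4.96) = -0.05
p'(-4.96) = 0.00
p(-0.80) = -0.11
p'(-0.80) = 0.05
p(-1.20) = -0.13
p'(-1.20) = 0.03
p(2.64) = -0.06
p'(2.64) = -0.02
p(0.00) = -0.07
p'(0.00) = 0.04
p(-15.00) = -0.11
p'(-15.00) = -0.05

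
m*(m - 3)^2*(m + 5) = m^4 - m^3 - 21*m^2 + 45*m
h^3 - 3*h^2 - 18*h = h*(h - 6)*(h + 3)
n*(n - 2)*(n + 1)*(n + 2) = n^4 + n^3 - 4*n^2 - 4*n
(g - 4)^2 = g^2 - 8*g + 16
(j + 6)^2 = j^2 + 12*j + 36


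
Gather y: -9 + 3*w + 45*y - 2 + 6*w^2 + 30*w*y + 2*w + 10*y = 6*w^2 + 5*w + y*(30*w + 55) - 11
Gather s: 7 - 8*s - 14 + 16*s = 8*s - 7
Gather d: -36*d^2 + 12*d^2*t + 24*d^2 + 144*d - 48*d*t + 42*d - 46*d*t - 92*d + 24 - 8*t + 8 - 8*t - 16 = d^2*(12*t - 12) + d*(94 - 94*t) - 16*t + 16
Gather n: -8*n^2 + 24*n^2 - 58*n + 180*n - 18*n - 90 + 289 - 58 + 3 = 16*n^2 + 104*n + 144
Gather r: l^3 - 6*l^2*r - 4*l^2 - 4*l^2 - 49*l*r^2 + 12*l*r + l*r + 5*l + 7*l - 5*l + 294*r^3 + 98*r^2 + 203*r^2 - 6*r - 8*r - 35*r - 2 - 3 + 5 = l^3 - 8*l^2 + 7*l + 294*r^3 + r^2*(301 - 49*l) + r*(-6*l^2 + 13*l - 49)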